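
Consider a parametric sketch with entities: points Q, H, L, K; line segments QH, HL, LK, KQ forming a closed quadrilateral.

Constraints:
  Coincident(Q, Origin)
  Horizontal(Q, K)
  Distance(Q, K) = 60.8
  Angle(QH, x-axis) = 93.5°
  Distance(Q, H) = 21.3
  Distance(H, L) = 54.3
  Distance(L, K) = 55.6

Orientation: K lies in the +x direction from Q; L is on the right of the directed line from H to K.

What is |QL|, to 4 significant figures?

33.94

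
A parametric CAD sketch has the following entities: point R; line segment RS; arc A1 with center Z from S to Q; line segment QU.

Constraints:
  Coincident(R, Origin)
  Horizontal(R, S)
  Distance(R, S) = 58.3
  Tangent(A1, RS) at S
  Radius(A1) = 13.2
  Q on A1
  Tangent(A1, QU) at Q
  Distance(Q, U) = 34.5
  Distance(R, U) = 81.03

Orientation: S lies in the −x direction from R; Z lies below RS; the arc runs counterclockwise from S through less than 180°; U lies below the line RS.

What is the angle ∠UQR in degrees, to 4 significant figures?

90.57°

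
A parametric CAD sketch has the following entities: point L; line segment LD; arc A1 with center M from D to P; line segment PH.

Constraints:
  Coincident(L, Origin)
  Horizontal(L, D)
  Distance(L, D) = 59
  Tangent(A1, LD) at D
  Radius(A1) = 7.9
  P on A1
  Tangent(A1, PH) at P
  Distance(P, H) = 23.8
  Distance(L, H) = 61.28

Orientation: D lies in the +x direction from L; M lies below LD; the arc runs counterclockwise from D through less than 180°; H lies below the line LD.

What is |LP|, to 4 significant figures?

51.77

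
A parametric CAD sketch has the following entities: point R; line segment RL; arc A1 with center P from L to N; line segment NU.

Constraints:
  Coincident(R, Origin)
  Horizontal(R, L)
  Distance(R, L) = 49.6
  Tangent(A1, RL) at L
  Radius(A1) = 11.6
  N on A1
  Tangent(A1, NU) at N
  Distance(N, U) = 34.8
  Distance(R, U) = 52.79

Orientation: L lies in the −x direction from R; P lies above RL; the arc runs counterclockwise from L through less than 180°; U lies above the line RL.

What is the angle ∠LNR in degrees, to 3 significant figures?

128°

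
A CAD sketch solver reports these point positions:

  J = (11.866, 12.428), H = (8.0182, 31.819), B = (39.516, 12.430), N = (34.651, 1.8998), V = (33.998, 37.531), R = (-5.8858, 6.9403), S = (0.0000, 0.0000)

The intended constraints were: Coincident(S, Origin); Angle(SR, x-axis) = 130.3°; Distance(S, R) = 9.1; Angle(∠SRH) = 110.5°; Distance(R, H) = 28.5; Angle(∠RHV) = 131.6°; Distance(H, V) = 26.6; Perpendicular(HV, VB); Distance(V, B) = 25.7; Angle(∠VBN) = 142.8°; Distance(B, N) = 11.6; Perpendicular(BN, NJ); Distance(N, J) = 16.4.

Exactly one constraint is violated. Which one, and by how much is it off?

Distance(N, J) = 16.4 — off by 8.70.

S = (0.00, 0.00) ✓; SR at 130.3° ✓; |SR| = 9.100 ✓; ∠SRH = 110.5° ✓; |RH| = 28.50 ✓; ∠RHV = 131.6° ✓; |HV| = 26.60 ✓; ∠(HV, VB) = 90.00° ✓; |VB| = 25.70 ✓; ∠VBN = 142.8° ✓; |BN| = 11.60 ✓; ∠(BN, NJ) = 90.00° ✓; |NJ| = 25.10 ✗.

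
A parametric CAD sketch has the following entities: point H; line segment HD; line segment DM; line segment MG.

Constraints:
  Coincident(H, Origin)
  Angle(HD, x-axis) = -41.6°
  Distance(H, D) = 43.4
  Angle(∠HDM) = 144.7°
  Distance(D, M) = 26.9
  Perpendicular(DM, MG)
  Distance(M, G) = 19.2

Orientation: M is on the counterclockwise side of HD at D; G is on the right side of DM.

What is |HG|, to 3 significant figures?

76.4

H is at the origin; HD runs at -41.6° with length 43.4, so D = 43.4·(cos -41.6°, sin -41.6°) = (32.5, -28.8). ∠HDM = 144.7°, so DM runs at -41.6° + (180° − 144.7°) = -6.30° from the x-axis; with |DM| = 26.9, M = D + 26.9·(cos -6.30°, sin -6.30°) = (59.2, -31.8). The perpendicularity gives MG at right angles to DM; with |MG| = 19.2 on the right of DM, G = M + 19.2·(-0.110, -0.994) = (57.1, -50.9). Then |HG| = |G − H| = 76.4.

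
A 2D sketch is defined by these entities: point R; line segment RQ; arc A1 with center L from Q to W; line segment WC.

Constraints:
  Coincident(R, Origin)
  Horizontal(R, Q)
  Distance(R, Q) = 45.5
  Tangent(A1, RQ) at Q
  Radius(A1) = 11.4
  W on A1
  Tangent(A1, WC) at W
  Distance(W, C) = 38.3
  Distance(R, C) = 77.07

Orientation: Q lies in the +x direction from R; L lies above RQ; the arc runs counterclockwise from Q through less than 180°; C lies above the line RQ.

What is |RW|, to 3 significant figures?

57.8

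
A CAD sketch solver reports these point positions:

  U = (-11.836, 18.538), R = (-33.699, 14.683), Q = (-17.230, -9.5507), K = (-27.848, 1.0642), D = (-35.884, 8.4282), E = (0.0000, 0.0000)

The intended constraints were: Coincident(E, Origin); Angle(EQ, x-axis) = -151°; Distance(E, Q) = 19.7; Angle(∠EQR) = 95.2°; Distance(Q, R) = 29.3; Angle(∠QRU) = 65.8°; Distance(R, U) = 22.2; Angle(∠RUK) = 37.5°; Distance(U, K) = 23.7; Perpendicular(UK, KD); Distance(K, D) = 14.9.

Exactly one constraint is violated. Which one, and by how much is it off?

Distance(K, D) = 14.9 — off by 4.00.

E = (0.00, 0.00) ✓; EQ at -151.0° ✓; |EQ| = 19.70 ✓; ∠EQR = 95.20° ✓; |QR| = 29.30 ✓; ∠QRU = 65.80° ✓; |RU| = 22.20 ✓; ∠RUK = 37.50° ✓; |UK| = 23.70 ✓; ∠(UK, KD) = 90.00° ✓; |KD| = 10.90 ✗.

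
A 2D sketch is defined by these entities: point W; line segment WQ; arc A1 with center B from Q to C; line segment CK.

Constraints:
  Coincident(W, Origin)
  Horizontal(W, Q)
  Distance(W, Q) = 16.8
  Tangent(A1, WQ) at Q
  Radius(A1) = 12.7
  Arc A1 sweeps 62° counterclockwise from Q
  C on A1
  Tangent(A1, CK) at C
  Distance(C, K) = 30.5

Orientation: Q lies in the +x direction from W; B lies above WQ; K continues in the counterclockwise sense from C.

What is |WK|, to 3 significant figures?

54.1

On A1, Q sits at bearing -90° from B; a 62° counterclockwise sweep puts C at bearing -28°, so C = B + 12.7·(cos -28°, sin -28°) = (28.0, 6.74). The tangent condition forces BC to be normal to CK, so CK runs along (−sin -28°, cos -28°); with |CK| = 30.5, K = (42.3, 33.7). Then |WK| = |K − W| = 54.1.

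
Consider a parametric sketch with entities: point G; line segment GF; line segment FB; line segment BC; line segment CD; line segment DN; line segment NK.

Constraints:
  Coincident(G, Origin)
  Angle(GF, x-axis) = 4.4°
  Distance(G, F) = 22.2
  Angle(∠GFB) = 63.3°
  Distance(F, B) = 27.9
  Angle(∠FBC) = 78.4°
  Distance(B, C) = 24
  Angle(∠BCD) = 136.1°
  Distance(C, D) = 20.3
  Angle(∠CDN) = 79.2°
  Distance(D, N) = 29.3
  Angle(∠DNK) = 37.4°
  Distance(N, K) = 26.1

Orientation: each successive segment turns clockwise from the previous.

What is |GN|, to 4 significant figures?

19.32

∠BCD = 136.1° gives CD at 102.2° from the x-axis; with |CD| = 20.3, D = (-12.66, 9.117). ∠CDN = 79.2° gives DN at 1.400° from the x-axis; with |DN| = 29.3, N = (16.63, 9.833). Then |GN| = |N − G| = 19.32.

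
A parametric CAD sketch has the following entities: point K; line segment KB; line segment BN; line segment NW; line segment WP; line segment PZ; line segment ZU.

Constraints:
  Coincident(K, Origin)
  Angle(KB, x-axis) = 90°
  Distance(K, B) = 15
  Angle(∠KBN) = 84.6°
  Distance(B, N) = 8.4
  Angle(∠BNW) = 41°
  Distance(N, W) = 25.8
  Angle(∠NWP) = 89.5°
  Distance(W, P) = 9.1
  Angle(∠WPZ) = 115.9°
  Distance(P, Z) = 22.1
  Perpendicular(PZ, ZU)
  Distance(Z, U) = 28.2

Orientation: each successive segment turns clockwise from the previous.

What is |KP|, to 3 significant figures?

19.0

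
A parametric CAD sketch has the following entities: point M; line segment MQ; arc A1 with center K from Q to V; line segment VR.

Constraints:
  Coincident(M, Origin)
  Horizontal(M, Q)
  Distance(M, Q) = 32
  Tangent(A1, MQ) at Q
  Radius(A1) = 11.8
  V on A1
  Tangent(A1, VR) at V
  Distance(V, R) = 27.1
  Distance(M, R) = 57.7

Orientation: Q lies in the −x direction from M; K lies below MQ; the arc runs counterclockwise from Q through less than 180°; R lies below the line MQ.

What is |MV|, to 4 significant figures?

45.55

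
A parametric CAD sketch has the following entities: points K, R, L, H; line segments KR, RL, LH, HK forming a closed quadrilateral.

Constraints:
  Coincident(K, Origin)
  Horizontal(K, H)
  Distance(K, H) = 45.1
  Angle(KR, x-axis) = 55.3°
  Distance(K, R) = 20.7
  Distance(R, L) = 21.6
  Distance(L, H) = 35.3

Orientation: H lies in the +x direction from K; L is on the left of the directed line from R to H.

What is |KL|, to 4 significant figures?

41.94

Checks: |RL| = 21.60 ✓; |LH| = 35.30 ✓.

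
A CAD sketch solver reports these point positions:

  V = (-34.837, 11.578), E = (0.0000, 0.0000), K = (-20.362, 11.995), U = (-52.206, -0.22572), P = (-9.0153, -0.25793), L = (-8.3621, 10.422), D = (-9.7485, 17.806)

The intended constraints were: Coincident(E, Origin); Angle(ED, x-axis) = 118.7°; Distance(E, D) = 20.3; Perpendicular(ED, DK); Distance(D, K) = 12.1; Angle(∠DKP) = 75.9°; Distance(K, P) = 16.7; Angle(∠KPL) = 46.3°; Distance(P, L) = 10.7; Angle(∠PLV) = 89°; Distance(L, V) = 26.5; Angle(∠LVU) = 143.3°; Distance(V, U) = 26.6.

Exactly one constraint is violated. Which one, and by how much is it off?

Distance(V, U) = 26.6 — off by 5.60.

E = (0.00, 0.00) ✓; ED at 118.7° ✓; |ED| = 20.30 ✓; ∠(ED, DK) = 90.00° ✓; |DK| = 12.10 ✓; ∠DKP = 75.90° ✓; |KP| = 16.70 ✓; ∠KPL = 46.30° ✓; |PL| = 10.70 ✓; ∠PLV = 89.00° ✓; |LV| = 26.50 ✓; ∠LVU = 143.3° ✓; |VU| = 21.00 ✗.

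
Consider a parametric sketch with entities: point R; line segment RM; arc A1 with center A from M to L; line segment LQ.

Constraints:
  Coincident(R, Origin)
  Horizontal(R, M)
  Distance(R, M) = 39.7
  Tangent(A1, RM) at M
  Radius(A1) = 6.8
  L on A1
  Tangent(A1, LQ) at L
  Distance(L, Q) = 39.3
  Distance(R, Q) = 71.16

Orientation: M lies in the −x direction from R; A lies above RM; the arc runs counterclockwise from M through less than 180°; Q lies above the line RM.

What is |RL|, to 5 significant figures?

35.793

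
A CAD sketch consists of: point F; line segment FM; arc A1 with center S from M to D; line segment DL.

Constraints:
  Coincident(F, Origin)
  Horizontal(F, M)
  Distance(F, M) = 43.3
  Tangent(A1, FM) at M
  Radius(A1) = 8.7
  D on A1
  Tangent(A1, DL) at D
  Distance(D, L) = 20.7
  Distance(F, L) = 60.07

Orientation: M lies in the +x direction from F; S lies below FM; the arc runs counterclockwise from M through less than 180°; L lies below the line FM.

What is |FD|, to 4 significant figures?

40.29

Checks: |FM| = 43.30 ✓; |SD| = 8.700 ✓; ∠(SD, DL) = 90.00° ✓; |DL| = 20.70 ✓; |FL| = 60.07 ✓.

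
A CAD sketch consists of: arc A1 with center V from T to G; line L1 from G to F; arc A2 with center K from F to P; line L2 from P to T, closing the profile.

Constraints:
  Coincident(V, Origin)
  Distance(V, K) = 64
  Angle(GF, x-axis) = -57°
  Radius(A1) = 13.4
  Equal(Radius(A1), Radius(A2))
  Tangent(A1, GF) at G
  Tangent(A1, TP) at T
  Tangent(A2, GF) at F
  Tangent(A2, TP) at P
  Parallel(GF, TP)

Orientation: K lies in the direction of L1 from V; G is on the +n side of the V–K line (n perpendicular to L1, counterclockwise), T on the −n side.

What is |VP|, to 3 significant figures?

65.4

The slot axis is L1's direction at -57.0°, so u = (cos -57.0°, sin -57.0°) = (0.545, -0.839) and n = (−sin -57.0°, cos -57.0°) = (0.839, 0.545). V is at the origin and K lies 64.0 along u from V, so K = 64.0·u = (34.9, -53.7). Tangency of A1 to both parallel lines with radius 13.4 puts G and T at V ± 13.4·n: G = (11.2, 7.30), T = (-11.2, -7.30). Equal radii place F and P the same way about K: F = K + 13.4·n = (46.1, -46.4), P = K − 13.4·n = (23.6, -61.0). Then |VP| = |P − V| = 65.4.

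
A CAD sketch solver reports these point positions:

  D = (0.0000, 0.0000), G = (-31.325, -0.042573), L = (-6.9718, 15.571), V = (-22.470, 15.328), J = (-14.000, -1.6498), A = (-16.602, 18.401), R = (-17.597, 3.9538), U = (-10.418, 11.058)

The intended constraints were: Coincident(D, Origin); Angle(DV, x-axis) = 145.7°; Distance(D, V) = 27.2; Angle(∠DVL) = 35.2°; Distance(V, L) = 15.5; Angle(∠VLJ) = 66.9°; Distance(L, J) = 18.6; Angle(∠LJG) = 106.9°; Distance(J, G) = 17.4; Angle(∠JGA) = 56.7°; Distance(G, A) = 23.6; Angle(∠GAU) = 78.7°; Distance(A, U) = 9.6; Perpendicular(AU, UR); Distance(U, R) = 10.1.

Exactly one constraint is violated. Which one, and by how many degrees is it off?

Perpendicular(AU, UR) — off by 4.60°.

D = (0.00, 0.00) ✓; DV at 145.7° ✓; |DV| = 27.20 ✓; ∠DVL = 35.20° ✓; |VL| = 15.50 ✓; ∠VLJ = 66.90° ✓; |LJ| = 18.60 ✓; ∠LJG = 106.9° ✓; |JG| = 17.40 ✓; ∠JGA = 56.70° ✓; |GA| = 23.60 ✓; ∠GAU = 78.70° ✓; |AU| = 9.600 ✓; ∠(AU, UR) = 85.40° ✗; |UR| = 10.10 ✓.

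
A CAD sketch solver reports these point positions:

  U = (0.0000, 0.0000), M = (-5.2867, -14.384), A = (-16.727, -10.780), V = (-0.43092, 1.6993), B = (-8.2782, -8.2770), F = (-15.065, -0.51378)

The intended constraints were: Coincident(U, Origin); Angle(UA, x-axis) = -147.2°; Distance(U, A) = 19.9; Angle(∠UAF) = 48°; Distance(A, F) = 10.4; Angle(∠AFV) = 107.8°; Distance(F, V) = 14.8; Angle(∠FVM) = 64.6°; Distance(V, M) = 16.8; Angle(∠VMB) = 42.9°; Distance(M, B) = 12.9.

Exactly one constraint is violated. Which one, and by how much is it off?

Distance(M, B) = 12.9 — off by 6.10.

U = (0.00, 0.00) ✓; UA at -147.2° ✓; |UA| = 19.90 ✓; ∠UAF = 48.00° ✓; |AF| = 10.40 ✓; ∠AFV = 107.8° ✓; |FV| = 14.80 ✓; ∠FVM = 64.60° ✓; |VM| = 16.80 ✓; ∠VMB = 42.90° ✓; |MB| = 6.800 ✗.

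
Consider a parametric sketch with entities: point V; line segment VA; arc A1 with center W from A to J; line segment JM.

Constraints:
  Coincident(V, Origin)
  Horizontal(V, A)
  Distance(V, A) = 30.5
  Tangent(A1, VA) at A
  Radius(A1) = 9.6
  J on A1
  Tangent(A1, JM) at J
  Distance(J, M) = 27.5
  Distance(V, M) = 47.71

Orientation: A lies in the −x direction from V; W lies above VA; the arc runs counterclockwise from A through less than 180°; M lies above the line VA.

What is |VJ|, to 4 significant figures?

24.35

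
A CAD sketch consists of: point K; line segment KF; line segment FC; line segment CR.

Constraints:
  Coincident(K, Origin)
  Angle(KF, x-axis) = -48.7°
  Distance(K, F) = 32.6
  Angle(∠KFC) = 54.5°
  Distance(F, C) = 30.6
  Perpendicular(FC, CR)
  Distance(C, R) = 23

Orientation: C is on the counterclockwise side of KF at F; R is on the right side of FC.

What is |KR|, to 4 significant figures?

50.90

K is at the origin; KF runs at -48.7° with length 32.6, so F = 32.6·(cos -48.7°, sin -48.7°) = (21.52, -24.49). ∠KFC = 54.5°, so FC runs at -48.7° + (180° − 54.5°) = 76.80° from the x-axis; with |FC| = 30.6, C = F + 30.6·(cos 76.80°, sin 76.80°) = (28.50, 5.300). The perpendicularity gives CR at right angles to FC; with |CR| = 23.0 on the right of FC, R = C + 23.0·(0.9736, -0.2284) = (50.90, 0.04823). Then |KR| = |R − K| = 50.90.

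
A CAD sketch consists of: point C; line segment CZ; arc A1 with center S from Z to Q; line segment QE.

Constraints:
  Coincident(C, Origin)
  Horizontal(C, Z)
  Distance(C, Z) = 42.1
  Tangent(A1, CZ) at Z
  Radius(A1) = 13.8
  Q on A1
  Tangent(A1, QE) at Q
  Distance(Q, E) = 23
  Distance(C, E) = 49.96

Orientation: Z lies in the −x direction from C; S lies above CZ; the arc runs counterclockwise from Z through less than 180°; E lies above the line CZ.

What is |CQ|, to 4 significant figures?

32.54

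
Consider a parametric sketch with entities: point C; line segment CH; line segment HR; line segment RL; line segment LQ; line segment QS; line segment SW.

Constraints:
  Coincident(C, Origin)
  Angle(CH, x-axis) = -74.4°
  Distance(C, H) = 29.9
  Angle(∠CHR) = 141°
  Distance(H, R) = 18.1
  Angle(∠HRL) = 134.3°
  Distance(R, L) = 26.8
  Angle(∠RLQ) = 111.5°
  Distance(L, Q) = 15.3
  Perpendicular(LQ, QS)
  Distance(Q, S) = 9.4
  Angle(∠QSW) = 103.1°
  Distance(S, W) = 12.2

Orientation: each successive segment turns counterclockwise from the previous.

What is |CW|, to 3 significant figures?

47.6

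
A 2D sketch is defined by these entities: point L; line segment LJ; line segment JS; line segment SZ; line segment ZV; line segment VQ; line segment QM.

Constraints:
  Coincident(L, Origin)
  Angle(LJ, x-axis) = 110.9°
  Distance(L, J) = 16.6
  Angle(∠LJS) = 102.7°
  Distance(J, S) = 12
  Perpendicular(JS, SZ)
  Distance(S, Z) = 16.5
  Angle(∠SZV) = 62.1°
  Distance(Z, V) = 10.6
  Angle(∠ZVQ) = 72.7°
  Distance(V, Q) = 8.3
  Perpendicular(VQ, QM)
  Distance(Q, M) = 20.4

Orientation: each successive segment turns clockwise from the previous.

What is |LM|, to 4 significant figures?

26.84

L is at the origin; LJ runs at 110.9° with length 16.6, so J = (-5.922, 15.51). ∠LJS = 102.7° gives JS at 33.60° from the x-axis; with |JS| = 12.0, S = (4.073, 22.15). JS ⟂ SZ, so SZ runs at -56.40°; with |SZ| = 16.5, Z = (13.20, 8.405). ∠SZV = 62.1° gives ZV at -174.3° from the x-axis; with |ZV| = 10.6, V = (2.657, 7.353). ∠ZVQ = 72.7° gives VQ at 78.40° from the x-axis; with |VQ| = 8.3, Q = (4.326, 15.48). VQ is perpendicular to QM, so QM runs at -11.60°; with |QM| = 20.4, M = (24.31, 11.38). Then |LM| = |M − L| = 26.84.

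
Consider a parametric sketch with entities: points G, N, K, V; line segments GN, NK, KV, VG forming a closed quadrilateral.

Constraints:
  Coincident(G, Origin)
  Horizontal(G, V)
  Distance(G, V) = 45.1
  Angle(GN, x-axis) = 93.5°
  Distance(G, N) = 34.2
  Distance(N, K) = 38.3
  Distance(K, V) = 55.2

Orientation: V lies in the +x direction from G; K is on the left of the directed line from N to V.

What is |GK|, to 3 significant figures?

61.7

G is at the origin; G and V share the same y with |GV| = 45.1 and V in +x, so V = (45.1, 0). GN runs at 93.5° with |GN| = 34.2, so N = (-2.09, 34.1). K is determined by |NK| = 38.3 and |KV| = 55.2 together: it lies at the intersection of circle(N, 38.3) and circle(V, 55.2). With |NV| = 58.2, the foot of the radical line on NV is 15.6 from N and the perpendicular offset is √(38.3² − 15.6²) = 35.0. Taking the left-of-NV solution: K = (31.0, 53.4).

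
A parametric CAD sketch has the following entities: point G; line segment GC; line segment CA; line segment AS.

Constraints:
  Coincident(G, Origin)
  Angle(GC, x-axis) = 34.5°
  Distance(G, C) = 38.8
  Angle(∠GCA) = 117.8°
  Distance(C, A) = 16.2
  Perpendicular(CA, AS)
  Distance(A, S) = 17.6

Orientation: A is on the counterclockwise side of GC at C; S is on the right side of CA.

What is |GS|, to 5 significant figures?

62.226

∠GCA = 117.8°, so CA runs at 34.5° + (180° − 117.8°) = 96.700° from the x-axis; with |CA| = 16.2, A = C + 16.2·(cos 96.700°, sin 96.700°) = (30.086, 38.066). CA ⟂ AS; with |AS| = 17.6 on the right of CA, S = A + 17.6·(0.99317, 0.11667) = (47.566, 40.119). Then |GS| = |S − G| = 62.226.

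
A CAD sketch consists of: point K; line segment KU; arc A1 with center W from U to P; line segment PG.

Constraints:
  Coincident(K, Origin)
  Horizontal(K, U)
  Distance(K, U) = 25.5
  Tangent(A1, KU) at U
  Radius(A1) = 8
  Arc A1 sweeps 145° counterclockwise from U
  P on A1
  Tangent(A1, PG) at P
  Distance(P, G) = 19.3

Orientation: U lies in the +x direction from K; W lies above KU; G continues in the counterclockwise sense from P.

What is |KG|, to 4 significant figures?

29.33

K is at the origin; KU is horizontal with |KU| = 25.5 and U on the +x side, so U = (25.50, 0.000). A1 meets KU tangentially, so WU is at right angles to KU, so W = U + (0, 8) = (25.50, 8.000). On A1, U sits at bearing -90° from W; a 145° counterclockwise sweep puts P at bearing 55°, so P = W + 8.0·(cos 55°, sin 55°) = (30.09, 14.55). Since A1 is tangent to PG there, WP ⟂ PG, so PG runs along (−sin 55°, cos 55°); with |PG| = 19.3, G = (14.28, 25.62). Then |KG| = |G − K| = 29.33.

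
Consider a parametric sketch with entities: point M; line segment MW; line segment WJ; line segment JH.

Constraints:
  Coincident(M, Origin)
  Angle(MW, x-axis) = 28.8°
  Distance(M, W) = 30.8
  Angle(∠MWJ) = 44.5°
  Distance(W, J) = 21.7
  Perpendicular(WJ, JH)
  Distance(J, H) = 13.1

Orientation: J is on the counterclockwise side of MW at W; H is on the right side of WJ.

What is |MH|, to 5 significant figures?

34.689

M is at the origin; MW runs at 28.8° with length 30.8, so W = 30.8·(cos 28.8°, sin 28.8°) = (26.990, 14.838). ∠MWJ = 44.5°, so WJ runs at 28.8° + (180° − 44.5°) = 164.30° from the x-axis; with |WJ| = 21.7, J = W + 21.7·(cos 164.30°, sin 164.30°) = (6.0998, 20.710). WJ ⟂ JH; with |JH| = 13.1 on the right of WJ, H = J + 13.1·(0.27060, 0.96269) = (9.6447, 33.321). Then |MH| = |H − M| = 34.689.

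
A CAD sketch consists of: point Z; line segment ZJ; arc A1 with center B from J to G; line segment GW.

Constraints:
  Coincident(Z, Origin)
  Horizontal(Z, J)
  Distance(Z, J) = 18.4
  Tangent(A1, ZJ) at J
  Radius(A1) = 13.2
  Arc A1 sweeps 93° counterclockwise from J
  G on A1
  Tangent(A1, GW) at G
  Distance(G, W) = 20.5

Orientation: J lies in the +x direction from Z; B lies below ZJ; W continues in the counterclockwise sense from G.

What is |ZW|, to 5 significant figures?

34.934

Z is at the origin; Z and J share the same y with |ZJ| = 18.4 and J on the +x side, so J = (18.400, 0.0000). Since A1 is tangent to ZJ there, BJ ⟂ ZJ, so B = J + (0, -13.2) = (18.400, -13.200). On A1, J sits at bearing 90° from B; a 93° counterclockwise sweep puts G at bearing 183°, so G = B + 13.2·(cos 183°, sin 183°) = (5.2181, -13.891). Since A1 is tangent to GW there, BG ⟂ GW, so GW runs along (−sin 183°, cos 183°); with |GW| = 20.5, W = (6.2910, -34.363). Then |ZW| = |W − Z| = 34.934.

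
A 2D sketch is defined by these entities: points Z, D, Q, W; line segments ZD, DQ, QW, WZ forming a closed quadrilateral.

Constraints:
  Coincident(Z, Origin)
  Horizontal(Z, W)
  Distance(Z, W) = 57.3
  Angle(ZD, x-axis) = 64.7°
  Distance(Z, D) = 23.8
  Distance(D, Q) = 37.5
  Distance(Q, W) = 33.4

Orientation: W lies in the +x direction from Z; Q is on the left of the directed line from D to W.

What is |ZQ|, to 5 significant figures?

56.027

Checks: |DQ| = 37.50 ✓; |QW| = 33.40 ✓.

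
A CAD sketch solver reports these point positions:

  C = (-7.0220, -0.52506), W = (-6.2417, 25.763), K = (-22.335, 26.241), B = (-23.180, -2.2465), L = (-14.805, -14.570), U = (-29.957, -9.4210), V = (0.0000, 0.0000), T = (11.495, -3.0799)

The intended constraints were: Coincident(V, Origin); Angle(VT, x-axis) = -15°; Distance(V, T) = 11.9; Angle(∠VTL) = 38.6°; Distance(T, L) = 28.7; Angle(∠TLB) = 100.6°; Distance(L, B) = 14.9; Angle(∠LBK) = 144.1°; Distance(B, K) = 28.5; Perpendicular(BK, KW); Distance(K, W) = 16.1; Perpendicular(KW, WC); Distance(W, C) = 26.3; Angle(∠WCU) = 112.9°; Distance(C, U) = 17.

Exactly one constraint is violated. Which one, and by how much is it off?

Distance(C, U) = 17 — off by 7.60.

V = (0.00, 0.00) ✓; VT at -15.00° ✓; |VT| = 11.90 ✓; ∠VTL = 38.60° ✓; |TL| = 28.70 ✓; ∠TLB = 100.6° ✓; |LB| = 14.90 ✓; ∠LBK = 144.1° ✓; |BK| = 28.50 ✓; ∠(BK, KW) = 90.00° ✓; |KW| = 16.10 ✓; ∠(KW, WC) = 90.00° ✓; |WC| = 26.30 ✓; ∠WCU = 112.9° ✓; |CU| = 24.60 ✗.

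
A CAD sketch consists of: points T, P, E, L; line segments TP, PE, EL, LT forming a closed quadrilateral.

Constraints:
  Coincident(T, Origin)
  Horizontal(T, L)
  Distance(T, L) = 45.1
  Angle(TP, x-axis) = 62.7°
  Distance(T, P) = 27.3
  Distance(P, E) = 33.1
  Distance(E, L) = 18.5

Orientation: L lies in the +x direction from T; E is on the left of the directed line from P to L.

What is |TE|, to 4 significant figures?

48.76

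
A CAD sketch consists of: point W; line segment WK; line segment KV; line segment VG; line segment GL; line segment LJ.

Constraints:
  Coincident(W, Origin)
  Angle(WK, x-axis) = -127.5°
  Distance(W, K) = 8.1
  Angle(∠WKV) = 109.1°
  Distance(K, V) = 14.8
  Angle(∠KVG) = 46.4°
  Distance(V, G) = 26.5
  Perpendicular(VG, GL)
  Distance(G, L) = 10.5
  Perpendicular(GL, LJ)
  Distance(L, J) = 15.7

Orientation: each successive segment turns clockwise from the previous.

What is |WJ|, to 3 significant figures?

7.47

W is at the origin; WK runs at -127.5° with length 8.1, so K = (-4.93, -6.43). ∠WKV = 109.1° gives KV at 162° from the x-axis; with |KV| = 14.8, V = (-19.0, -1.75). ∠KVG = 46.4° gives VG at 28.0° from the x-axis; with |VG| = 26.5, G = (4.42, 10.7). VG is perpendicular to GL, so GL runs at -62.0°; with |GL| = 10.5, L = (9.35, 1.42). GL ⟂ LJ, so LJ runs at -152°; with |LJ| = 15.7, J = (-4.51, -5.96). Then |WJ| = |J − W| = 7.47.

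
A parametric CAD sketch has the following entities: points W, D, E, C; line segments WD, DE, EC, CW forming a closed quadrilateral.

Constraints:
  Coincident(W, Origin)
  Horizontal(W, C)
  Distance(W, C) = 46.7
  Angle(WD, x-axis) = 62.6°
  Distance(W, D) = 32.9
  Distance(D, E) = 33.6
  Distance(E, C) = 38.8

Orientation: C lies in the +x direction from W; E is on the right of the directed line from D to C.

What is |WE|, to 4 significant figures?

8.853

W is at the origin; WC is horizontal with |WC| = 46.7 and C in +x, so C = (46.7, 0). WD runs at 62.6° with |WD| = 32.9, so D = (15.14, 29.21). E is determined by |DE| = 33.6 and |EC| = 38.8 together: it lies at the intersection of circle(D, 33.6) and circle(C, 38.8). With |DC| = 43.00, the foot of the radical line on DC is 17.12 from D and the perpendicular offset is √(33.6² − 17.12²) = 28.91. Taking the right-of-DC solution: E = (8.071, -3.639).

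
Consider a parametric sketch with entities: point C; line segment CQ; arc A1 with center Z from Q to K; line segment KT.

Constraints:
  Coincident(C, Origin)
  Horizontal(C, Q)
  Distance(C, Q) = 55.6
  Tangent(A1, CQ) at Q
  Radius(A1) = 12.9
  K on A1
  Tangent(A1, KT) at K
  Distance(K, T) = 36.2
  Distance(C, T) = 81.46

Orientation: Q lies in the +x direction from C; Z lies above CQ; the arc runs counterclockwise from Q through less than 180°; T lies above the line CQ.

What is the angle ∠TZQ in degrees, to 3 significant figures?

167°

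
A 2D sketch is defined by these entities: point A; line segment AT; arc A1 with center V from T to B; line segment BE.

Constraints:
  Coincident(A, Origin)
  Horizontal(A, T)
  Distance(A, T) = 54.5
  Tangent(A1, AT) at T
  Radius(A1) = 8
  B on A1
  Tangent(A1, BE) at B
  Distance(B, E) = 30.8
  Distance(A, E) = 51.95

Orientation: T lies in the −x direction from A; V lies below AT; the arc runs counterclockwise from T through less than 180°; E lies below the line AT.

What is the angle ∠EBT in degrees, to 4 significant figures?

112.2°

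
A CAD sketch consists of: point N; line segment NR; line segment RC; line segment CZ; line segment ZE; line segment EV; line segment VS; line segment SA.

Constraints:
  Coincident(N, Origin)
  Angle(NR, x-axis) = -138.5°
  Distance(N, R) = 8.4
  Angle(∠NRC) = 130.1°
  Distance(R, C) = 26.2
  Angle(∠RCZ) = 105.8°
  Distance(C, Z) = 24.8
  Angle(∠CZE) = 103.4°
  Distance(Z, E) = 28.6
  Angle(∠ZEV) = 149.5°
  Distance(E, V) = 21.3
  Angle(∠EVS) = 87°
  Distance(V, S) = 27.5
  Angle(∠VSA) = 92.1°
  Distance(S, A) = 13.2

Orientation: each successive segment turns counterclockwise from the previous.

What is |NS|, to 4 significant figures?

6.796

N is at the origin; NR runs at -138.5° with length 8.4, so R = (-6.291, -5.566). ∠NRC = 130.1° gives RC at -88.60° from the x-axis; with |RC| = 26.2, C = (-5.651, -31.76). ∠RCZ = 105.8° gives CZ at -14.40° from the x-axis; with |CZ| = 24.8, Z = (18.37, -37.93). ∠CZE = 103.4° gives ZE at 62.20° from the x-axis; with |ZE| = 28.6, E = (31.71, -12.63). ∠ZEV = 149.5° gives EV at 92.70° from the x-axis; with |EV| = 21.3, V = (30.71, 8.650). ∠EVS = 87.0° gives VS at -174.3° from the x-axis; with |VS| = 27.5, S = (3.341, 5.918). Then |NS| = |S − N| = 6.796.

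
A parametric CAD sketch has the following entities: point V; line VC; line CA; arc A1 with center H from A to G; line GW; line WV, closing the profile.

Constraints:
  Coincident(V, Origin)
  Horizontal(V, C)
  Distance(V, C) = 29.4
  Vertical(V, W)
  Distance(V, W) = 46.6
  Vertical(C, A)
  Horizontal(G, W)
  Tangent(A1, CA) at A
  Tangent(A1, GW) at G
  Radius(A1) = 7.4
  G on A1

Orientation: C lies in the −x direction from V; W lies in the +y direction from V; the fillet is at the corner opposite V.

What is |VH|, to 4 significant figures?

44.95

V is at the origin; V and C share the same y with |VC| = 29.4 and C on the −x side, so C = (-29.40, 0.000). VW is vertical with |VW| = 46.6 and W on the +y side, so W = (0.000, 46.60). The virtual corner opposite V is at (-29.40, 46.60). The tangent condition forces HA to be normal to CA and since A1 is tangent to GW there, HG ⟂ GW, with radius 7.4, so the center H sits 7.4 in from both sides at H = (-22.00, 39.20). Then |VH| = |H − V| = 44.95.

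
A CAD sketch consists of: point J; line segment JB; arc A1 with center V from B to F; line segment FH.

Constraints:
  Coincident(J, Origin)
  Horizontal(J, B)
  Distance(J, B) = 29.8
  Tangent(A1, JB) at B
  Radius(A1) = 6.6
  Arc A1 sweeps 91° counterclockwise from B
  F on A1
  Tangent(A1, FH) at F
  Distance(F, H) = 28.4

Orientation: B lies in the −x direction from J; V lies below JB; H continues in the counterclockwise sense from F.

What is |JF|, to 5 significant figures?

37.013

J is at the origin; JB is horizontal with |JB| = 29.8 and B on the −x side, so B = (-29.800, 0.0000). Tangency of A1 to JB means the radius VB is perpendicular to JB, so V = B + (0, -6.6) = (-29.800, -6.6000). On A1, B sits at bearing 90° from V; a 91° counterclockwise sweep puts F at bearing 181°, so F = V + 6.6·(cos 181°, sin 181°) = (-36.399, -6.7152). Then |JF| = |F − J| = 37.013.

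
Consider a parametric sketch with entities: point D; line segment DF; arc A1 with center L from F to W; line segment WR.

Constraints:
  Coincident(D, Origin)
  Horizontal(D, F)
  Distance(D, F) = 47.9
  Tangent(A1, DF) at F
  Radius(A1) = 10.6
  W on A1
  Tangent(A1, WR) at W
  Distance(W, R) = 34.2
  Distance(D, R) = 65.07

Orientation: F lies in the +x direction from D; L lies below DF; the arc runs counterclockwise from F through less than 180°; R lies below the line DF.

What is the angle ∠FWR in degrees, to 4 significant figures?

128.2°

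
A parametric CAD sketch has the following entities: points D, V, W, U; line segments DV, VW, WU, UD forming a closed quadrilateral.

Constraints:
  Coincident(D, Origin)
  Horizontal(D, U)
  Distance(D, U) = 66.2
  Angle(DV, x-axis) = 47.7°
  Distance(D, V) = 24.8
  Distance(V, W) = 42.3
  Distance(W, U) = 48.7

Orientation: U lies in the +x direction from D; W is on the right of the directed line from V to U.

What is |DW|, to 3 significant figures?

33.2

D is at the origin; D and U share the same y with |DU| = 66.2 and U in +x, so U = (66.2, 0). DV runs at 47.7° with |DV| = 24.8, so V = (16.7, 18.3). W is determined by |VW| = 42.3 and |WU| = 48.7 together: it lies at the intersection of circle(V, 42.3) and circle(U, 48.7). With |VU| = 52.8, the foot of the radical line on VU is 20.9 from V and the perpendicular offset is √(42.3² − 20.9²) = 36.8. Taking the right-of-VU solution: W = (23.5, -23.4).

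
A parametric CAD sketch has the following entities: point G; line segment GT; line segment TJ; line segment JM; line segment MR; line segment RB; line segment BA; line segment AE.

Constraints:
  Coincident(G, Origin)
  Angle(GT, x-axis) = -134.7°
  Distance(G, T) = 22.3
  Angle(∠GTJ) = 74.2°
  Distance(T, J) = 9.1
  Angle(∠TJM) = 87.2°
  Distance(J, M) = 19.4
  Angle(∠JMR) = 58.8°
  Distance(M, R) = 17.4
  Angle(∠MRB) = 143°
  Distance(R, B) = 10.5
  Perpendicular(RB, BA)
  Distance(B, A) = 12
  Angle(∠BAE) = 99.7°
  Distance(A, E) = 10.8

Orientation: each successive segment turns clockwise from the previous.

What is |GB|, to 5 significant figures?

26.852

∠JMR = 58.8° gives MR at -94.500° from the x-axis; with |MR| = 17.4, R = (-4.2005, -16.560). ∠MRB = 143.0° gives RB at -131.50° from the x-axis; with |RB| = 10.5, B = (-11.158, -24.424). Then |GB| = |B − G| = 26.852.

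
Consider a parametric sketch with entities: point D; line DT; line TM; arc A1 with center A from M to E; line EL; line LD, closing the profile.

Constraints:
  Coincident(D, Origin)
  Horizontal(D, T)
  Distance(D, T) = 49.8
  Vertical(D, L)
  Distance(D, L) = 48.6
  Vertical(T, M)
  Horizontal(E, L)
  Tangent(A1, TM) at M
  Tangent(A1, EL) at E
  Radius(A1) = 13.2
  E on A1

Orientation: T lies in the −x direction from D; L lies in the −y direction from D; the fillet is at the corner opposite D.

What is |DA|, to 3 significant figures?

50.9

D is at the origin; DT is horizontal with |DT| = 49.8 and T on the −x side, so T = (-49.8, 0.00). D and L share the same x with |DL| = 48.6 and L on the −y side, so L = (0.00, -48.6). The virtual corner opposite D is at (-49.8, -48.6). The tangent condition forces AM to be normal to TM and since A1 is tangent to EL there, AE ⟂ EL, with radius 13.2, so the center A sits 13.2 in from both sides at A = (-36.6, -35.4). Then |DA| = |A − D| = 50.9.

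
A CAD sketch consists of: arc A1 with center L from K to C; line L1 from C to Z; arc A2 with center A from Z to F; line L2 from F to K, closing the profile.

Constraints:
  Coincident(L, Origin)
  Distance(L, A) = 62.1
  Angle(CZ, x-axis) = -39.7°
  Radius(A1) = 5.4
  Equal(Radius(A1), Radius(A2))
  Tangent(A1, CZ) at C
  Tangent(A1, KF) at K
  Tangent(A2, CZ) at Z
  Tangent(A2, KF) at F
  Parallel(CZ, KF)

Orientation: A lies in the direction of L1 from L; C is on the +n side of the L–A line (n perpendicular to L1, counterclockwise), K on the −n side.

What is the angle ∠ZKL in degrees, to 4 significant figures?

80.13°

The slot axis is L1's direction at -39.7°, so u = (cos -39.7°, sin -39.7°) = (0.7694, -0.6388) and n = (−sin -39.7°, cos -39.7°) = (0.6388, 0.7694). L is at the origin and A lies 62.1 along u from L, so A = 62.1·u = (47.78, -39.67). Tangency of A1 to both parallel lines with radius 5.4 puts C and K at L ± 5.4·n: C = (3.449, 4.155), K = (-3.449, -4.155). Equal radii place Z and F the same way about A: Z = A + 5.4·n = (51.23, -35.51), F = A − 5.4·n = (44.33, -43.82). Then cos ∠ZKL = KZ·KL / (|KZ||KL|), giving 80.13°.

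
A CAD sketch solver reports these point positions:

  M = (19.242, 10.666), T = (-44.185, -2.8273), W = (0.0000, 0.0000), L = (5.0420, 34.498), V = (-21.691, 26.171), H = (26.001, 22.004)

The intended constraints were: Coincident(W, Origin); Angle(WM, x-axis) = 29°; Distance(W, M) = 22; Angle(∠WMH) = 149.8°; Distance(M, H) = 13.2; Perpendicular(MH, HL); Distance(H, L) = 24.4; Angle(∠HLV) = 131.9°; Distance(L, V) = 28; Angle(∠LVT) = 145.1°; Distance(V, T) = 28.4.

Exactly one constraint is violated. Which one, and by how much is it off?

Distance(V, T) = 28.4 — off by 8.30.

W = (0.00, 0.00) ✓; WM at 29.00° ✓; |WM| = 22.00 ✓; ∠WMH = 149.8° ✓; |MH| = 13.20 ✓; ∠(MH, HL) = 90.00° ✓; |HL| = 24.40 ✓; ∠HLV = 131.9° ✓; |LV| = 28.00 ✓; ∠LVT = 145.1° ✓; |VT| = 36.70 ✗.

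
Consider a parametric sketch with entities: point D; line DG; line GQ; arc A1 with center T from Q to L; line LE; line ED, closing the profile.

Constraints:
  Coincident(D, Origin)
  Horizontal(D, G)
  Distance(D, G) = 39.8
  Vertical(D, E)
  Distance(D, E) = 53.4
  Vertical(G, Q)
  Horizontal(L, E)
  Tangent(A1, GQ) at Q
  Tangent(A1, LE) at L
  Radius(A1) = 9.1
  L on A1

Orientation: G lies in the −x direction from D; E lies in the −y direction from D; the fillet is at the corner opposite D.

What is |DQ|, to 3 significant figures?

59.6

D is at the origin; DG is horizontal with |DG| = 39.8 and G on the −x side, so G = (-39.8, 0.00). DE is vertical with |DE| = 53.4 and E on the −y side, so E = (0.00, -53.4). The virtual corner opposite D is at (-39.8, -53.4). Since A1 is tangent to GQ there, TQ ⟂ GQ and since A1 is tangent to LE there, TL ⟂ LE, with radius 9.1, so the center T sits 9.1 in from both sides at T = (-30.7, -44.3). That places the tangent points at Q = (-39.8, -44.3) on GQ and L = (-30.7, -53.4) on LE. Then |DQ| = |Q − D| = 59.6.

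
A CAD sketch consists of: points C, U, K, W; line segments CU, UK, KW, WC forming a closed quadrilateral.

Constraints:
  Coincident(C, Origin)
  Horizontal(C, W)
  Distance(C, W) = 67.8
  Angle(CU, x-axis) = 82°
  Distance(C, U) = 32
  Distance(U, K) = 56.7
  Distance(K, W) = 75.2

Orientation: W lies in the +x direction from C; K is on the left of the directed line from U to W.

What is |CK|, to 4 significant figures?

84.42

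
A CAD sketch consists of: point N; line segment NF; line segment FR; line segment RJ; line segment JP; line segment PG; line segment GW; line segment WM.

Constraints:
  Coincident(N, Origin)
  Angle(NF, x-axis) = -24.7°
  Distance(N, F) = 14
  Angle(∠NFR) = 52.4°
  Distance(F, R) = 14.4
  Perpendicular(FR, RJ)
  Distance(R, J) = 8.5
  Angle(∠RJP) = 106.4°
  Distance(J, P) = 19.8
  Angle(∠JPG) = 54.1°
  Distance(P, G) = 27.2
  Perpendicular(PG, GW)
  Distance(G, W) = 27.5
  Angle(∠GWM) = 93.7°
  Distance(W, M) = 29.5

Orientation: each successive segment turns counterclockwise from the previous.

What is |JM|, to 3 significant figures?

19.2

N is at the origin; NF runs at -24.7° with length 14.0, so F = (12.7, -5.85). ∠NFR = 52.4° gives FR at 103° from the x-axis; with |FR| = 14.4, R = (9.50, 8.19). The perpendicularity gives RJ at right angles to FR, so RJ runs at -167°; with |RJ| = 8.5, J = (1.22, 6.29). ∠RJP = 106.4° gives JP at -93.5° from the x-axis; with |JP| = 19.8, P = (0.0101, -13.5). ∠JPG = 54.1° gives PG at 32.4° from the x-axis; with |PG| = 27.2, G = (23.0, 1.10). The perpendicularity gives GW at right angles to PG, so GW runs at 122°; with |GW| = 27.5, W = (8.24, 24.3). ∠GWM = 93.7° gives WM at -151° from the x-axis; with |WM| = 29.5, M = (-17.6, 10.2). Then |JM| = |M − J| = 19.2.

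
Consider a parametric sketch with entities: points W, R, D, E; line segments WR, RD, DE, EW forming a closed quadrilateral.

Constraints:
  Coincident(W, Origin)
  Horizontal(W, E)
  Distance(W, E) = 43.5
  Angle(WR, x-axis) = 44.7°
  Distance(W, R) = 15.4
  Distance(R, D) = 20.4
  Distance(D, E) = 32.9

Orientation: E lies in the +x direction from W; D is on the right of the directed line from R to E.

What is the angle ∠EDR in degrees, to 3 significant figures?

76.1°

Checks: |WE| = 43.50 ✓; |WR| = 15.40 ✓; |RD| = 20.40 ✓; |DE| = 32.90 ✓.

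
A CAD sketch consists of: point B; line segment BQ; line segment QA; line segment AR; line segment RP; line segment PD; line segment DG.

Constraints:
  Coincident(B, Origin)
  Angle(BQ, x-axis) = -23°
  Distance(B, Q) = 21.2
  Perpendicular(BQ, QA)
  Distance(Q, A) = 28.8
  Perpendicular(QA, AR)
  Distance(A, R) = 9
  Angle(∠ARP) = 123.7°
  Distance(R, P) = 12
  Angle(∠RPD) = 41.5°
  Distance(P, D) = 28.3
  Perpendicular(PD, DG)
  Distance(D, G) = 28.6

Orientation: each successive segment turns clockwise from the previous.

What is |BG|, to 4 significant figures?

59.49

∠RPD = 41.5° gives PD at -37.80° from the x-axis; with |PD| = 28.3, D = (20.11, -36.83). PD is perpendicular to DG, so DG runs at -127.8°; with |DG| = 28.6, G = (2.581, -59.43). Then |BG| = |G − B| = 59.49.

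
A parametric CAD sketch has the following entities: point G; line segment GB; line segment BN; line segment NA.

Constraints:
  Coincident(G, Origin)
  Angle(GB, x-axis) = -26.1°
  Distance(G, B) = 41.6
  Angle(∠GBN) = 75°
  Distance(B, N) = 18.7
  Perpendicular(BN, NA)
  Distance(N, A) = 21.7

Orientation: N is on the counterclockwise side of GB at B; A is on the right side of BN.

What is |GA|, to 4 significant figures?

62.39

∠GBN = 75.0°, so BN runs at -26.1° + (180° − 75.0°) = 78.90° from the x-axis; with |BN| = 18.7, N = B + 18.7·(cos 78.90°, sin 78.90°) = (40.96, 0.04870). BN is perpendicular to NA; with |NA| = 21.7 on the right of BN, A = N + 21.7·(0.9813, -0.1925) = (62.25, -4.129). Then |GA| = |A − G| = 62.39.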